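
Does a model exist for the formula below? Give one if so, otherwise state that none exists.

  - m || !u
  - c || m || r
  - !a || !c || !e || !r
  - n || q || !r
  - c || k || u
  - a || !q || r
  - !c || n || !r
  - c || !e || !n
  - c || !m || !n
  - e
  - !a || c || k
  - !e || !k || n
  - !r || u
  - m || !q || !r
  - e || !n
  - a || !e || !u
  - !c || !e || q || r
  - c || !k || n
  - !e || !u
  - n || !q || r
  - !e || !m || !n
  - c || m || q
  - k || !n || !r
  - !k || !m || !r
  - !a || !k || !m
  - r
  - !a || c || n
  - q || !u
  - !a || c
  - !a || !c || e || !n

Case e = True:
  (!e || !u) forces u = False.
  (!r || u) forces r = False.
  Clause (r) is falsified — contradiction.
Case e = False:
  Clause (e) is falsified — contradiction.
Both cases fail, so the formula is unsatisfiable.

UNSATISFIABLE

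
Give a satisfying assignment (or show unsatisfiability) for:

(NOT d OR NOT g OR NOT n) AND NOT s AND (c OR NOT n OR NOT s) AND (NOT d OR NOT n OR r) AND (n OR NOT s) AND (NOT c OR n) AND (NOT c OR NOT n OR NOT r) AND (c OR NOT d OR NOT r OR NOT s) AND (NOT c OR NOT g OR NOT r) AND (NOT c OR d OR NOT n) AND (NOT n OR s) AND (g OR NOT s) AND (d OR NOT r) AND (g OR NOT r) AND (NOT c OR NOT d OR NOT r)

g = True, c = False, n = False, s = False, d = True, r = False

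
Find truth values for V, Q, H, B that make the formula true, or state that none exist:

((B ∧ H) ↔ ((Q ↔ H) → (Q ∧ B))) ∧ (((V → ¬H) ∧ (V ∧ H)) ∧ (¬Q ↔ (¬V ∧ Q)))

Unsatisfiable

Case V = True: the formula simplifies to ((B ∧ H) ↔ ((Q ↔ H) → (Q ∧ B))) ∧ ((¬H ∧ H) ∧ Q).
  H = True: the conjunct ¬H is False.
  H = False: the conjunct H is False.
Case V = False: the conjunct V is False.
Both cases fail — unsatisfiable.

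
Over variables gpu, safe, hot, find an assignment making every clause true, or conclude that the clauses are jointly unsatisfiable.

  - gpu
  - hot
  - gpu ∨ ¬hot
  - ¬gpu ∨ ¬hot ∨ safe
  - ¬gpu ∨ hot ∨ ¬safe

Unit clause (gpu) forces gpu = True.
Unit clause (hot) forces hot = True.
In (¬gpu ∨ ¬hot ∨ safe) only safe is left, so safe = True.
Check each clause:
  (gpu): gpu holds.
  (hot): hot holds.
  (gpu ∨ ¬hot): gpu holds.
  (¬gpu ∨ ¬hot ∨ safe): safe holds.
  (¬gpu ∨ hot ∨ ¬safe): hot holds.
All clauses satisfied.

gpu: True, safe: True, hot: True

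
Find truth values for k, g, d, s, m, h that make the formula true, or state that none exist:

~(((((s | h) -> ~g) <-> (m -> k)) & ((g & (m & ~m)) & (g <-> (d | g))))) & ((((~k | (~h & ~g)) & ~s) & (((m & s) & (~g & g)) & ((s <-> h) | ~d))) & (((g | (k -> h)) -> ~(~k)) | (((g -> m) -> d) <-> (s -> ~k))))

Case g = True: the conjunct ~g is False.
Case g = False: the conjunct g is False.
Both cases fail — unsatisfiable.

UNSATISFIABLE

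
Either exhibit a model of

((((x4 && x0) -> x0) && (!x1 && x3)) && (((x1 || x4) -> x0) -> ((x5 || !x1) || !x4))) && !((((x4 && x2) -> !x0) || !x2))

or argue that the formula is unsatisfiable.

x0=T, x1=F, x2=T, x3=T, x4=T, x5=F

  (((x4 && x0) -> x0) && (!x1 && x3)) && (((x1 || x4) -> x0) -> ((x5 || !x1) || !x4)) = True
    ((x4 && x0) -> x0) && (!x1 && x3) = True
      (x4 && x0) -> x0 = True
        x4 && x0 = True
      !x1 && x3 = True
        !x1 = True
    ((x1 || x4) -> x0) -> ((x5 || !x1) || !x4) = True
      (x1 || x4) -> x0 = True
        x1 || x4 = True
      (x5 || !x1) || !x4 = True
        x5 || !x1 = True
          !x1 = True
        !x4 = False
  !((((x4 && x2) -> !x0) || !x2)) = True
    ((x4 && x2) -> !x0) || !x2 = False
      (x4 && x2) -> !x0 = False
        x4 && x2 = True
        !x0 = False
      !x2 = False
Both conjuncts True, so the formula holds.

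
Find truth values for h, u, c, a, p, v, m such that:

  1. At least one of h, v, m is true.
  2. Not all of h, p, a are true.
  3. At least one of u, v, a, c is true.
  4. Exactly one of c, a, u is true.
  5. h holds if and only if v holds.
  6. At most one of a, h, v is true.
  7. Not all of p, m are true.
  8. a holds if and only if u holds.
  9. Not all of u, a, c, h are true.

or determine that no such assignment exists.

h = False, u = False, c = True, a = False, p = False, v = False, m = True

  (1) {h, v, m}: 1 true — at least one ✓
  (2) {h, p, a}: 0/3 true — not all ✓
  (3) {u, v, a, c}: 1 true — at least one ✓
  (4) {c, a, u}: 1 true — exactly one ✓
  (5) h=F, v=F — same ✓
  (6) {a, h, v}: 0 true — at most one ✓
  (7) {p, m}: 1/2 true — not all ✓
  (8) a=F, u=F — same ✓
  (9) {u, a, c, h}: 1/4 true — not all ✓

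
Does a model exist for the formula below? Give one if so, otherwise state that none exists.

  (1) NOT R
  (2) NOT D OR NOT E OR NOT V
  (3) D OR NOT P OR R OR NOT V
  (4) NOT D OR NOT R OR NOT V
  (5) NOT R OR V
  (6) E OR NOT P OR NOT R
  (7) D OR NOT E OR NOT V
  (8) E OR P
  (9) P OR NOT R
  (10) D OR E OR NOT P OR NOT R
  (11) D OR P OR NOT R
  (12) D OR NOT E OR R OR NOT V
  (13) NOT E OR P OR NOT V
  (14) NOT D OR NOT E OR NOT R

E = True; V = False; R = False; P = False; D = False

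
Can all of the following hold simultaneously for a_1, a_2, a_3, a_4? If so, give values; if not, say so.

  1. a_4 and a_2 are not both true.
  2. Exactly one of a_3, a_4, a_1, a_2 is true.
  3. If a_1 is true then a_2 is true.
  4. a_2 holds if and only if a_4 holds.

a_1=F; a_2=F; a_3=T; a_4=F

  (1) a_4=F, a_2=F — not both ✓
  (2) {a_3, a_4, a_1, a_2}: 1 true — exactly one ✓
  (3) a_1=F ⇒ a_2: vacuous ✓
  (4) a_2=F, a_4=F — same ✓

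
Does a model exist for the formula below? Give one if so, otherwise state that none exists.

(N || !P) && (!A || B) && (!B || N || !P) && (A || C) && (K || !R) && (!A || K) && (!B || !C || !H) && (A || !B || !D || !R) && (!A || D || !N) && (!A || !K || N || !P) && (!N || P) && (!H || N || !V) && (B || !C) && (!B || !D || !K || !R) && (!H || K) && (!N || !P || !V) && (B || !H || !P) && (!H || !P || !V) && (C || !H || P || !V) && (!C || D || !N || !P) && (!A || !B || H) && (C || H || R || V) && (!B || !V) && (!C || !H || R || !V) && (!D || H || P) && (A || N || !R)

Try V = True:
  (!B || !V) forces B = False.
  (!A || B) forces A = False.
  (A || C) forces C = True.
  clause (B || !C) is falsified — backtrack.
So V = False.
Set P = False.
  then (!N || P) forces N = False.
Set D = False.
Set H = True.
  then (!H || K) forces K = True.
Set C = False.
  then (A || C) forces A = True.
  then (!A || B) forces B = True.
Set R = False.
All clauses satisfied.

V=F; P=F; D=F; H=T; C=F; N=F; K=T; B=T; A=T; R=F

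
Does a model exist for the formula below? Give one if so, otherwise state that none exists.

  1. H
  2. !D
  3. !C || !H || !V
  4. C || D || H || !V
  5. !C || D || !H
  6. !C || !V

Unit clause (H) forces H = True.
Unit clause (!D) forces D = False.
In (!C || D || !H) only !C is left, so C = False.
Set V = True.
All clauses satisfied.

H = True; C = False; V = True; D = False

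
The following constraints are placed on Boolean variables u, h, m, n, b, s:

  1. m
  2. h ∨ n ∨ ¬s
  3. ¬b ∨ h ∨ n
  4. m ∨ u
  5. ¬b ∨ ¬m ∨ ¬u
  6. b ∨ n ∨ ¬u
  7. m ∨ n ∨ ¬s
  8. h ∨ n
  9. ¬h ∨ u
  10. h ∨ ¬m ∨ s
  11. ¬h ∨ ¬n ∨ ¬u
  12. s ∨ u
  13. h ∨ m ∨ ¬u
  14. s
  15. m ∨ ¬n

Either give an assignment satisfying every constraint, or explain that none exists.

u=T, h=F, m=T, n=T, b=F, s=T

Unit clause (m) forces m = True.
Unit clause (s) forces s = True.
Set u = True.
  then (¬b ∨ ¬m ∨ ¬u) forces b = False.
  then (b ∨ n ∨ ¬u) forces n = True.
  then (¬h ∨ ¬n ∨ ¬u) forces h = False.
All clauses satisfied.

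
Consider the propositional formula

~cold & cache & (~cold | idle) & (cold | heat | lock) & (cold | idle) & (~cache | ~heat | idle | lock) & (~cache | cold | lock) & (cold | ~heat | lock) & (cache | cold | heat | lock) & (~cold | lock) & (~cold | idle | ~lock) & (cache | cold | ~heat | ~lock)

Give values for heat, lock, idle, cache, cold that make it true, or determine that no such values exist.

heat = True, lock = True, idle = True, cache = True, cold = False

Unit clause (~cold) forces cold = False.
Unit clause (cache) forces cache = True.
In (cold | idle) only idle is left, so idle = True.
In (~cache | cold | lock) only lock is left, so lock = True.
Set heat = True.
All clauses satisfied.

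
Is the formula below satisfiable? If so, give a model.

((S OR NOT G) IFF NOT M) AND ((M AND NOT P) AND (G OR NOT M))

G = True; M = True; P = False; S = False

  (S OR NOT G) IFF NOT M = True
    S OR NOT G = False
      NOT G = False
    NOT M = False
  (M AND NOT P) AND (G OR NOT M) = True
    M AND NOT P = True
      NOT P = True
    G OR NOT M = True
      NOT M = False
Both conjuncts True, so the formula holds.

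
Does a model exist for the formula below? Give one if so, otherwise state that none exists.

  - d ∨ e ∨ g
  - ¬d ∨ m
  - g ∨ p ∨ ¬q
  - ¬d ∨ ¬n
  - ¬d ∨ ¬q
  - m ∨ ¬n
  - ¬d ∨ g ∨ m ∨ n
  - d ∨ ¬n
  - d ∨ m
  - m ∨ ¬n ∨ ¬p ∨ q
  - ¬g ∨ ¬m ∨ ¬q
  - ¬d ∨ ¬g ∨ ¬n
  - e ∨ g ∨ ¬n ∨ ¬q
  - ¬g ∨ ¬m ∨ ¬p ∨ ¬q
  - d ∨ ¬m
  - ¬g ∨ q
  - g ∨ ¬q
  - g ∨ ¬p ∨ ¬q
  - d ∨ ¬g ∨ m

q = False, d = True, m = True, e = True, p = True, g = False, n = False

Try q = True:
  (¬d ∨ ¬q) forces d = False.
  (d ∨ ¬n) forces n = False.
  (d ∨ m) forces m = True.
  clause (d ∨ ¬m) is falsified — backtrack.
So q = False.
  then (¬g ∨ q) forces g = False.
Try d = False:
  (d ∨ e ∨ g) forces e = True.
  (d ∨ ¬n) forces n = False.
  (d ∨ m) forces m = True.
  clause (d ∨ ¬m) is falsified — backtrack.
So d = True.
  then (¬d ∨ m) forces m = True.
  then (¬d ∨ ¬n) forces n = False.
Set e = True.
Set p = True.
All clauses satisfied.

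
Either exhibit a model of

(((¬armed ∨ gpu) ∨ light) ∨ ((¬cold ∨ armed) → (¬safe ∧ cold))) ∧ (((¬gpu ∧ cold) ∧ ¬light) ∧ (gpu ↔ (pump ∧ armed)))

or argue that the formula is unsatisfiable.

safe = True, armed = False, light = False, cold = True, pump = True, gpu = False

  ((¬armed ∨ gpu) ∨ light) ∨ ((¬cold ∨ armed) → (¬safe ∧ cold)) = True
    (¬armed ∨ gpu) ∨ light = True
      ¬armed ∨ gpu = True
        ¬armed = True
    (¬cold ∨ armed) → (¬safe ∧ cold) = True
      ¬cold ∨ armed = False
        ¬cold = False
      ¬safe ∧ cold = False
        ¬safe = False
  ((¬gpu ∧ cold) ∧ ¬light) ∧ (gpu ↔ (pump ∧ armed)) = True
    (¬gpu ∧ cold) ∧ ¬light = True
      ¬gpu ∧ cold = True
        ¬gpu = True
      ¬light = True
    gpu ↔ (pump ∧ armed) = True
      pump ∧ armed = False
Both conjuncts True, so the formula holds.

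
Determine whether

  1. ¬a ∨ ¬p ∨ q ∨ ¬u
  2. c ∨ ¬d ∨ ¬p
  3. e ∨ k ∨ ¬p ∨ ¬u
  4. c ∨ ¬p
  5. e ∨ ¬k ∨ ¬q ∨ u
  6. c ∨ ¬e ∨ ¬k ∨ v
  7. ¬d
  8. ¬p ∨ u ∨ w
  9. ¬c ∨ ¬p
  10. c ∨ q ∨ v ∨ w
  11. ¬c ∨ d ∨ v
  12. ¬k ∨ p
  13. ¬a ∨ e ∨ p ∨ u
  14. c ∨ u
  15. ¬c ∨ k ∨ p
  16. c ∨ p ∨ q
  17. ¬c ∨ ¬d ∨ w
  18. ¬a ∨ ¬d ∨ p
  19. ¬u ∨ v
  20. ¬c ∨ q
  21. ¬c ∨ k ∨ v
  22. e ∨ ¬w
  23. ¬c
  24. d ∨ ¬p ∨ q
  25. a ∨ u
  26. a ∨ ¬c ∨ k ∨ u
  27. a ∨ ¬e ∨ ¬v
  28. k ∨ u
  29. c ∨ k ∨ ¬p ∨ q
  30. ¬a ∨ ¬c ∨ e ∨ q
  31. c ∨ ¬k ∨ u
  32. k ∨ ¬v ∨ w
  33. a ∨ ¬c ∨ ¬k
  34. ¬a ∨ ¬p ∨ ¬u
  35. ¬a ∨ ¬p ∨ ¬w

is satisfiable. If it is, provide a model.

k: False; a: True; q: True; d: False; e: True; u: True; c: False; w: True; p: False; v: True

Unit clause (¬d) forces d = False.
Unit clause (¬c) forces c = False.
In (c ∨ ¬p) only ¬p is left, so p = False.
In (¬k ∨ p) only ¬k is left, so k = False.
In (c ∨ u) only u is left, so u = True.
In (c ∨ p ∨ q) only q is left, so q = True.
In (¬u ∨ v) only v is left, so v = True.
In (k ∨ ¬v ∨ w) only w is left, so w = True.
In (e ∨ ¬w) only e is left, so e = True.
In (a ∨ ¬e ∨ ¬v) only a is left, so a = True.
All clauses satisfied.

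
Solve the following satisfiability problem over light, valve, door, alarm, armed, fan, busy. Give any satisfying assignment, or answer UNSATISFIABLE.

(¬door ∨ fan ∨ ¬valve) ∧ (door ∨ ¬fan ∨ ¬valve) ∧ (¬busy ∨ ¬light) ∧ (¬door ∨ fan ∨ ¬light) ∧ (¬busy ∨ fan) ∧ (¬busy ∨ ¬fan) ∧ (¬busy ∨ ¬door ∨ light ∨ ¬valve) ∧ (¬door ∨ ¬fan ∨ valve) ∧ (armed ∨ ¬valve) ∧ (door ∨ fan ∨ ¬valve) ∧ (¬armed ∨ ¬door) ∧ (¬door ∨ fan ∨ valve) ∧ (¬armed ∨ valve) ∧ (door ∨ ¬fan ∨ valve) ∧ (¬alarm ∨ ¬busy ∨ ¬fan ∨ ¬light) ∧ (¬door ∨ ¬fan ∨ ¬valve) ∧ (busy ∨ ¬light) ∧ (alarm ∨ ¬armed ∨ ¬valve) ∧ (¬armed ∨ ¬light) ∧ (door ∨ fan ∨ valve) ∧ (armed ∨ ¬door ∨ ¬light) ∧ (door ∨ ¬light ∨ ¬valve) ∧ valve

Case valve = True:
  (armed ∨ ¬valve) forces armed = True.
  (¬armed ∨ ¬door) forces door = False.
  (door ∨ ¬fan ∨ ¬valve) forces fan = False.
  Clause (door ∨ fan ∨ ¬valve) is falsified — contradiction.
Case valve = False:
  Clause (valve) is falsified — contradiction.
Both cases fail, so the formula is unsatisfiable.

The formula is unsatisfiable.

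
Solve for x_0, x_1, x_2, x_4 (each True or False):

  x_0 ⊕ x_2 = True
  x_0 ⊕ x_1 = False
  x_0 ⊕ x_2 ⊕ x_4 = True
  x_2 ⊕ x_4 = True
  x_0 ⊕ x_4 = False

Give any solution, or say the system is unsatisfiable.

x_0 = False, x_1 = False, x_2 = True, x_4 = False

x_0 ⊕ x_2 = F ⊕ T = True ✓
x_0 ⊕ x_1 = F ⊕ F = False ✓
x_0 ⊕ x_2 ⊕ x_4 = F ⊕ T ⊕ F = True ✓
x_2 ⊕ x_4 = T ⊕ F = True ✓
x_0 ⊕ x_4 = F ⊕ F = False ✓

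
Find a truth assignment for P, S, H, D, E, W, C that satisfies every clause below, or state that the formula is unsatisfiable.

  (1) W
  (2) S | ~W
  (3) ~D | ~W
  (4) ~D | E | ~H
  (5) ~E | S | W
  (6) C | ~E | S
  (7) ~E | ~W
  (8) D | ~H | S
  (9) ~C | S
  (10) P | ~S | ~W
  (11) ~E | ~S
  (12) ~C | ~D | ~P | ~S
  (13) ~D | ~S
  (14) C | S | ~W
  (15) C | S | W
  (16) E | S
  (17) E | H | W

Unit clause (W) forces W = True.
In (S | ~W) only S is left, so S = True.
In (~D | ~W) only ~D is left, so D = False.
In (~E | ~W) only ~E is left, so E = False.
In (P | ~S | ~W) only P is left, so P = True.
Set H = False.
Set C = False.
All clauses satisfied.

P = True; S = True; H = False; D = False; E = False; W = True; C = False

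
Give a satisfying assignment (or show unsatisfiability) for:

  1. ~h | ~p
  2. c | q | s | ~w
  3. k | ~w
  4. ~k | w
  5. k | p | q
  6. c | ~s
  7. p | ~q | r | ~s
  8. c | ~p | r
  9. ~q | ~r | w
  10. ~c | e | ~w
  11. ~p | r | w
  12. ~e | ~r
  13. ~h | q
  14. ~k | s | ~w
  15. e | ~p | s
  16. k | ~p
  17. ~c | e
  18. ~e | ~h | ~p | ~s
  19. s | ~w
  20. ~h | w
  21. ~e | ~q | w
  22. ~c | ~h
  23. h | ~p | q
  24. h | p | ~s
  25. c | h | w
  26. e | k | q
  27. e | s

Set q = True.
Try e = False:
  (~c | e) forces c = False.
  (c | ~s) forces s = False.
  clause (e | s) is falsified — backtrack.
So e = True.
  then (~e | ~r) forces r = False.
  then (~e | ~q | w) forces w = True.
  then (k | ~w) forces k = True.
  then (~k | s | ~w) forces s = True.
  then (c | ~s) forces c = True.
  then (p | ~q | r | ~s) forces p = True.
  then (~e | ~h | ~p | ~s) forces h = False.
All clauses satisfied.

q = True, e = True, h = False, w = True, k = True, c = True, s = True, r = False, p = True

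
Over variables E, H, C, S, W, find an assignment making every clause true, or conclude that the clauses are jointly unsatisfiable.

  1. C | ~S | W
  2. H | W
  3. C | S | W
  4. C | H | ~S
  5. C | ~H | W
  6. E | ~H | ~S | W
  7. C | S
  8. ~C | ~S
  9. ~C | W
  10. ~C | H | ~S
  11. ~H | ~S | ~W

Set E = True.
Set H = False.
  then (H | W) forces W = True.
Try C = False:
  (C | H | ~S) forces S = False.
  clause (C | S) is falsified — backtrack.
So C = True.
  then (~C | ~S) forces S = False.
All clauses satisfied.

E: True, H: False, C: True, S: False, W: True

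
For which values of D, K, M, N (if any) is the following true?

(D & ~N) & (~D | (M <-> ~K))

D=T, K=F, M=T, N=F

  D & ~N = True
    ~N = True
  ~D | (M <-> ~K) = True
    ~D = False
    M <-> ~K = True
      ~K = True
Both conjuncts True, so the formula holds.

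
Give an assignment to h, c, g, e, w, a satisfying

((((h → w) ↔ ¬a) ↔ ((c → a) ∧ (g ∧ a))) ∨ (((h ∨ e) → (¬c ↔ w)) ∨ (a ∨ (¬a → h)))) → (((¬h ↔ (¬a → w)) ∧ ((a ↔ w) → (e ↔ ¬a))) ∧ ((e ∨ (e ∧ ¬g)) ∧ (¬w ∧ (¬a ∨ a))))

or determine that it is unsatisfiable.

h=F, c=T, g=F, e=T, w=T, a=F

  ((((h → w) ↔ ¬a) ↔ ((c → a) ∧ (g ∧ a))) ∨ (((h ∨ e) → (¬c ↔ w)) ∨ (a ∨ (¬a → h)))) → (((¬h ↔ (¬a → w)) ∧ ((a ↔ w) → (e ↔ ¬a))) ∧ ((e ∨ (e ∧ ¬g)) ∧ (¬w ∧ (¬a ∨ a)))) = True
    (((h → w) ↔ ¬a) ↔ ((c → a) ∧ (g ∧ a))) ∨ (((h ∨ e) → (¬c ↔ w)) ∨ (a ∨ (¬a → h))) = False
      ((h → w) ↔ ¬a) ↔ ((c → a) ∧ (g ∧ a)) = False
        (h → w) ↔ ¬a = True
          h → w = True
          ¬a = True
        (c → a) ∧ (g ∧ a) = False
          c → a = False
          g ∧ a = False
      ((h ∨ e) → (¬c ↔ w)) ∨ (a ∨ (¬a → h)) = False
        (h ∨ e) → (¬c ↔ w) = False
          h ∨ e = True
          ¬c ↔ w = False
            ¬c = False
        a ∨ (¬a → h) = False
          ¬a → h = False
            ¬a = True
    ((¬h ↔ (¬a → w)) ∧ ((a ↔ w) → (e ↔ ¬a))) ∧ ((e ∨ (e ∧ ¬g)) ∧ (¬w ∧ (¬a ∨ a))) = False
      (¬h ↔ (¬a → w)) ∧ ((a ↔ w) → (e ↔ ¬a)) = True
        ¬h ↔ (¬a → w) = True
          ¬h = True
          ¬a → w = True
            ¬a = True
        (a ↔ w) → (e ↔ ¬a) = True
          a ↔ w = False
          e ↔ ¬a = True
            ¬a = True
      (e ∨ (e ∧ ¬g)) ∧ (¬w ∧ (¬a ∨ a)) = False
        e ∨ (e ∧ ¬g) = True
          e ∧ ¬g = True
            ¬g = True
        ¬w ∧ (¬a ∨ a) = False
          ¬w = False
          ¬a ∨ a = True
            ¬a = True
The formula evaluates to True.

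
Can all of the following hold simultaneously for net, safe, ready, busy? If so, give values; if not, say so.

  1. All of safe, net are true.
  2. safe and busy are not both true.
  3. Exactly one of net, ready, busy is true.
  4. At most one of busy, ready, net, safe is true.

Case safe = True:
  (1) forces net = True.
  Constraint (4) is violated (net=T, safe=T) — contradiction.
Case safe = False:
  Constraint (1) is violated (safe=F) — contradiction.
Both cases fail — unsatisfiable.

The formula is unsatisfiable.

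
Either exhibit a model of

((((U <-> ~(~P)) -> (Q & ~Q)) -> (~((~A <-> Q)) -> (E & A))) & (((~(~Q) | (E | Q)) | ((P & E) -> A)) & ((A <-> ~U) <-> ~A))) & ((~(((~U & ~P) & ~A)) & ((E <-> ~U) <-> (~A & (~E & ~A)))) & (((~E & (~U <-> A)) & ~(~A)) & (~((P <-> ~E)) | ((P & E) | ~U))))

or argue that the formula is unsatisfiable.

Case A = True: the formula simplifies to ((((U <-> ~(~P)) -> (Q & ~Q)) -> (~(~Q) -> E)) & U) & (~((E <-> ~U)) & ((~E & ~U) & (~((P <-> ~E)) | ((P & E) | ~U)))).
  U = True: the conjunct ~U is False.
  U = False: the conjunct U is False.
Case A = False: the conjunct ~(~A) becomes ~(~False) = False.
Both cases fail — unsatisfiable.

Unsatisfiable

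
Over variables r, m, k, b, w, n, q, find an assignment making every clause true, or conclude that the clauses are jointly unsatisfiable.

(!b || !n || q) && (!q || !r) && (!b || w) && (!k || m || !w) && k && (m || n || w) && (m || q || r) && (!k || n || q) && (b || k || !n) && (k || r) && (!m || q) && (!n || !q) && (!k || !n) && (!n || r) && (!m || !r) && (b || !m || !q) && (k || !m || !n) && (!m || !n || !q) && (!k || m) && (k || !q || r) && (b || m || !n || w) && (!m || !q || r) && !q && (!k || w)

Case k = True:
  (!k || !n) forces n = False.
  (!k || n || q) forces q = True.
  Clause (!q) is falsified — contradiction.
Case k = False:
  Clause (k) is falsified — contradiction.
Both cases fail, so the formula is unsatisfiable.

No satisfying assignment exists.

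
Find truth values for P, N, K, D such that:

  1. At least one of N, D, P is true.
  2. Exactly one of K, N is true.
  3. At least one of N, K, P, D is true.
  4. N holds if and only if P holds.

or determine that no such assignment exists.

P = True, N = True, K = False, D = False

  (1) {N, D, P}: 2 true — at least one ✓
  (2) {K, N}: 1 true — exactly one ✓
  (3) {N, K, P, D}: 2 true — at least one ✓
  (4) N=T, P=T — same ✓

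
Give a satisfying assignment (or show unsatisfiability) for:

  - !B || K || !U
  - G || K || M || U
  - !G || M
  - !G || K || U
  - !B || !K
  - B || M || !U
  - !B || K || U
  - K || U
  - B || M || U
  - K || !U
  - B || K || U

K=T, G=T, B=F, M=T, U=F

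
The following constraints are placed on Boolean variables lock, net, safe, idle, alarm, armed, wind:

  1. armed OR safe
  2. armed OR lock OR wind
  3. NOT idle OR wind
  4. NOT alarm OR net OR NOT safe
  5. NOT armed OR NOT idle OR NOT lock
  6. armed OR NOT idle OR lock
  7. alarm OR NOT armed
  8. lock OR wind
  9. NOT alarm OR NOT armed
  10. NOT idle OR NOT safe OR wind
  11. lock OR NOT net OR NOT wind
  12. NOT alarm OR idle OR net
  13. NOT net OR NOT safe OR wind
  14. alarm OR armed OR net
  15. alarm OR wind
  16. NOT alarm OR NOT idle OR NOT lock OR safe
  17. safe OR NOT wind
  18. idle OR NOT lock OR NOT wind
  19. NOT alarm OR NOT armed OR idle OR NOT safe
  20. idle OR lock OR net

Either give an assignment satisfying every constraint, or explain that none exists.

Set lock = True.
Set net = True.
Try safe = False:
  (armed OR safe) forces armed = True.
  (NOT armed OR NOT idle OR NOT lock) forces idle = False.
  (alarm OR NOT armed) forces alarm = True.
  clause (NOT alarm OR NOT armed) is falsified — backtrack.
So safe = True.
  then (NOT net OR NOT safe OR wind) forces wind = True.
  then (idle OR NOT lock OR NOT wind) forces idle = True.
  then (NOT armed OR NOT idle OR NOT lock) forces armed = False.
Set alarm = False.
All clauses satisfied.

lock=T, net=T, safe=T, idle=T, alarm=F, armed=F, wind=T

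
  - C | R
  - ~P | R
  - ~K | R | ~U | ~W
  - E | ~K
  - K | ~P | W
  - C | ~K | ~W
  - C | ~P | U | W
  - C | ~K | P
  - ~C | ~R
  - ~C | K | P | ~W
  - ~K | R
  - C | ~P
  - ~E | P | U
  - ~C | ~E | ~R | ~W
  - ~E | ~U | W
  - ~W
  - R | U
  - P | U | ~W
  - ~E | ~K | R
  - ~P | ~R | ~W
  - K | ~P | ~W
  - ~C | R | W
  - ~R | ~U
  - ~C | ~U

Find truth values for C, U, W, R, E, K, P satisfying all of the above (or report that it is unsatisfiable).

C = False, U = False, W = False, R = True, E = False, K = False, P = False

Unit clause (~W) forces W = False.
Set C = False.
  then (C | R) forces R = True.
  then (C | ~P) forces P = False.
  then (~R | ~U) forces U = False.
  then (C | ~K | P) forces K = False.
  then (~E | P | U) forces E = False.
All clauses satisfied.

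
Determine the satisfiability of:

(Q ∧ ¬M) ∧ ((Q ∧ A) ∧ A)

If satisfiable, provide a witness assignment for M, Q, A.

M: False; Q: True; A: True

  Q ∧ ¬M = True
    ¬M = True
  (Q ∧ A) ∧ A = True
    Q ∧ A = True
Both conjuncts True, so the formula holds.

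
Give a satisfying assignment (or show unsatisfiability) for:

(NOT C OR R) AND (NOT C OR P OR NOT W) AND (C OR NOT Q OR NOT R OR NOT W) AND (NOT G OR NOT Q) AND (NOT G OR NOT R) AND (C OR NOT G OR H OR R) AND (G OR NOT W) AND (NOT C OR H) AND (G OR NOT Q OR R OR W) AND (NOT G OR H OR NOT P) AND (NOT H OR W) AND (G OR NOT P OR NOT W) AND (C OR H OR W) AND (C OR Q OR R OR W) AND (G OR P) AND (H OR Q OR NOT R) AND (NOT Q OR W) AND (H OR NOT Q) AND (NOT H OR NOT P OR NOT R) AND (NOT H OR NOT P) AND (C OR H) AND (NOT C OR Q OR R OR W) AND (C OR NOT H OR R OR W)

Set W = True.
  then (G OR NOT W) forces G = True.
  then (NOT G OR NOT Q) forces Q = False.
  then (NOT G OR NOT R) forces R = False.
  then (NOT C OR R) forces C = False.
  then (C OR NOT G OR H OR R) forces H = True.
  then (NOT H OR NOT P) forces P = False.
All clauses satisfied.

W=T, Q=F, P=F, G=T, C=F, H=T, R=F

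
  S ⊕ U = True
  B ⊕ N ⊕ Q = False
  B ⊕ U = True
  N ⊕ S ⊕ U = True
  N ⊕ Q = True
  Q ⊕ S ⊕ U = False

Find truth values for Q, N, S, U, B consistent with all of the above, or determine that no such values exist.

Q = True, N = False, S = True, U = False, B = True

S ⊕ U = T ⊕ F = True ✓
B ⊕ N ⊕ Q = T ⊕ F ⊕ T = False ✓
B ⊕ U = T ⊕ F = True ✓
N ⊕ S ⊕ U = F ⊕ T ⊕ F = True ✓
N ⊕ Q = F ⊕ T = True ✓
Q ⊕ S ⊕ U = T ⊕ T ⊕ F = False ✓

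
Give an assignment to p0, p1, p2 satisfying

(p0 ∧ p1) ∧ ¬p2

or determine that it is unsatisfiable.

p0: True, p1: True, p2: False

  p0 ∧ p1 = True
  ¬p2 = True
Both conjuncts True, so the formula holds.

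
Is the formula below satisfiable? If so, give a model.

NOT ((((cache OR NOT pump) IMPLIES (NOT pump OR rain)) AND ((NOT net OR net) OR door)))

net: True, pump: True, cache: True, door: True, rain: False

  NOT ((((cache OR NOT pump) IMPLIES (NOT pump OR rain)) AND ((NOT net OR net) OR door))) = True
    ((cache OR NOT pump) IMPLIES (NOT pump OR rain)) AND ((NOT net OR net) OR door) = False
      (cache OR NOT pump) IMPLIES (NOT pump OR rain) = False
        cache OR NOT pump = True
          NOT pump = False
        NOT pump OR rain = False
          NOT pump = False
      (NOT net OR net) OR door = True
        NOT net OR net = True
          NOT net = False
The formula evaluates to True.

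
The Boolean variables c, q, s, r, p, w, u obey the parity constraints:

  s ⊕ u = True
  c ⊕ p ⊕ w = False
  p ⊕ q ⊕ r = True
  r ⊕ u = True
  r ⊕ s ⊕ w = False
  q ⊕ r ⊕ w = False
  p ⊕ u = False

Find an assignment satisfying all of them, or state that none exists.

c = True, q = False, s = False, r = False, p = True, w = False, u = True

s ⊕ u = F ⊕ T = True ✓
c ⊕ p ⊕ w = T ⊕ T ⊕ F = False ✓
p ⊕ q ⊕ r = T ⊕ F ⊕ F = True ✓
r ⊕ u = F ⊕ T = True ✓
r ⊕ s ⊕ w = F ⊕ F ⊕ F = False ✓
q ⊕ r ⊕ w = F ⊕ F ⊕ F = False ✓
p ⊕ u = T ⊕ T = False ✓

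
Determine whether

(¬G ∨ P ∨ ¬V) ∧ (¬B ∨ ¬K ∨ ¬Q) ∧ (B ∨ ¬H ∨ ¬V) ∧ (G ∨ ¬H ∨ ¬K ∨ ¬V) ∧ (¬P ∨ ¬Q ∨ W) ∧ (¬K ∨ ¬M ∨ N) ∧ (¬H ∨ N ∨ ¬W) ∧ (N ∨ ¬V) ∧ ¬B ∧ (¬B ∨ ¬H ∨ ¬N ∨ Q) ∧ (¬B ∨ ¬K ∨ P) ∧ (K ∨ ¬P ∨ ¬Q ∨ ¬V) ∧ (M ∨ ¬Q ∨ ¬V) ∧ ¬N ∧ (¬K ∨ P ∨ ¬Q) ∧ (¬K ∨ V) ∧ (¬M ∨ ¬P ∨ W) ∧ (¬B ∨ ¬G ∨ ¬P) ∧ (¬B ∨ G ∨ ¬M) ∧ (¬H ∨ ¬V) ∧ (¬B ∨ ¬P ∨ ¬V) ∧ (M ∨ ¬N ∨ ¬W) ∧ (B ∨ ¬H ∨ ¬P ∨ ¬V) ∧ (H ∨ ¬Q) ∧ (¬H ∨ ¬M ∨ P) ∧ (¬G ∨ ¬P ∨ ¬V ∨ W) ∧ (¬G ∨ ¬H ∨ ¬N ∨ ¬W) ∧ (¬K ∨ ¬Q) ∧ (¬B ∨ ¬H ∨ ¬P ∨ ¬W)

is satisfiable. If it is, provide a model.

Unit clause (¬B) forces B = False.
Unit clause (¬N) forces N = False.
In (N ∨ ¬V) only ¬V is left, so V = False.
In (¬K ∨ V) only ¬K is left, so K = False.
Set H = True.
  then (¬H ∨ N ∨ ¬W) forces W = False.
Try M = True:
  (¬M ∨ ¬P ∨ W) forces P = False.
  clause (¬H ∨ ¬M ∨ P) is falsified — backtrack.
So M = False.
Set P = False.
Set G = False.
Set Q = True.
All clauses satisfied.

K = False, H = True, B = False, M = False, P = False, W = False, V = False, G = False, N = False, Q = True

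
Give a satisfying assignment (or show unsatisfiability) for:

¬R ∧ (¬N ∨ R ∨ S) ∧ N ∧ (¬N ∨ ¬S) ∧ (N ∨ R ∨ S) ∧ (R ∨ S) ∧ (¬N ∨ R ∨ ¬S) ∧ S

Case R = True:
  Clause (¬R) is falsified — contradiction.
Case R = False:
  (N) forces N = True.
  (¬N ∨ R ∨ S) forces S = True.
  Clause (¬N ∨ ¬S) is falsified — contradiction.
Both cases fail, so the formula is unsatisfiable.

The formula is unsatisfiable.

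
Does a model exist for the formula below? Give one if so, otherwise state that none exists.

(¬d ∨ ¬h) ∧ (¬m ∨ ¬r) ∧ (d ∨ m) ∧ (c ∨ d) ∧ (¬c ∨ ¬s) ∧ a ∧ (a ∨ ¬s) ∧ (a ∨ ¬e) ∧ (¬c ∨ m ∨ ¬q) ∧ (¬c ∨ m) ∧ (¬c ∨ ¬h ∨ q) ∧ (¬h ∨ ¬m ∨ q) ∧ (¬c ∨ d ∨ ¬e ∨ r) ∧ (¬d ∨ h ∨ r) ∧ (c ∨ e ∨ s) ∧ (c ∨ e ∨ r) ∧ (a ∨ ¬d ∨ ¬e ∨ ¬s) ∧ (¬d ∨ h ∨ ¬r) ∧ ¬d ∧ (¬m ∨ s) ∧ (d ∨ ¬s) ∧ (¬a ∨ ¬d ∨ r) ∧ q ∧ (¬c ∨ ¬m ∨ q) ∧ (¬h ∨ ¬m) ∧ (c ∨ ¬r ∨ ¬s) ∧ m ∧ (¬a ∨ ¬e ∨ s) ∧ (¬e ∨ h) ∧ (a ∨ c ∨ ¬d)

Case d = True:
  Clause (¬d) is falsified — contradiction.
Case d = False:
  (d ∨ m) forces m = True.
  (¬m ∨ ¬r) forces r = False.
  (c ∨ d) forces c = True.
  (¬c ∨ ¬s) forces s = False.
  Clause (¬m ∨ s) is falsified — contradiction.
Both cases fail, so the formula is unsatisfiable.

Unsatisfiable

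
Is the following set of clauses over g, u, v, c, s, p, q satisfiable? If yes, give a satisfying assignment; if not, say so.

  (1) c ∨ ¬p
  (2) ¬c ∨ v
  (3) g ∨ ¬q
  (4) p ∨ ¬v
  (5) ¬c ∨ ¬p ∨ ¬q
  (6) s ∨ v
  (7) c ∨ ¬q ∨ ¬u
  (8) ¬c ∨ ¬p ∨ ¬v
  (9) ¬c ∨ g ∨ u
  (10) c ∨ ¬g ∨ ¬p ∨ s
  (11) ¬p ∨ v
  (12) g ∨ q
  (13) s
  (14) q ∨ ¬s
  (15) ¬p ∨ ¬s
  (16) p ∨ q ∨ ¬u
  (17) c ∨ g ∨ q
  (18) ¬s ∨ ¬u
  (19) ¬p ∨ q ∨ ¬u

g = True, u = False, v = False, c = False, s = True, p = False, q = True

Unit clause (s) forces s = True.
In (q ∨ ¬s) only q is left, so q = True.
In (¬p ∨ ¬s) only ¬p is left, so p = False.
In (¬s ∨ ¬u) only ¬u is left, so u = False.
In (g ∨ ¬q) only g is left, so g = True.
In (p ∨ ¬v) only ¬v is left, so v = False.
In (¬c ∨ v) only ¬c is left, so c = False.
All clauses satisfied.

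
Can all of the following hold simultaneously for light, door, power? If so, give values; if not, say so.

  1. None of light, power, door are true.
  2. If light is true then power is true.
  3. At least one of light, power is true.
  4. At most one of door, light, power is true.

Unsatisfiable — no assignment works.

Case light = True:
  Constraint (1) is violated (light=T) — contradiction.
Case light = False:
  (1) forces power = False.
  Constraint (3) is violated (light=F, power=F) — contradiction.
Both cases fail — unsatisfiable.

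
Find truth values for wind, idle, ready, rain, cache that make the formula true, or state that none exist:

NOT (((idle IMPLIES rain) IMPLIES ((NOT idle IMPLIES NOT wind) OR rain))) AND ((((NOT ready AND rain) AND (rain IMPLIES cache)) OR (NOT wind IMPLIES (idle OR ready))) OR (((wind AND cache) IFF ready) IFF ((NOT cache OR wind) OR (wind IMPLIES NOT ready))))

wind: True, idle: False, ready: False, rain: False, cache: False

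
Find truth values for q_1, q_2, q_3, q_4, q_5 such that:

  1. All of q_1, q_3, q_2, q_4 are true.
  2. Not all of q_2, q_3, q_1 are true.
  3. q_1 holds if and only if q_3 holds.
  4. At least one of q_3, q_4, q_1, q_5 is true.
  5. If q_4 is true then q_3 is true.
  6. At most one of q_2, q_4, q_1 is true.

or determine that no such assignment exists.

Unsatisfiable — no assignment works.

Case q_2 = True:
  (1) forces q_1 = True.
  Constraint (6) is violated (q_2=T, q_1=T) — contradiction.
Case q_2 = False:
  Constraint (1) is violated (q_2=F) — contradiction.
Both cases fail — unsatisfiable.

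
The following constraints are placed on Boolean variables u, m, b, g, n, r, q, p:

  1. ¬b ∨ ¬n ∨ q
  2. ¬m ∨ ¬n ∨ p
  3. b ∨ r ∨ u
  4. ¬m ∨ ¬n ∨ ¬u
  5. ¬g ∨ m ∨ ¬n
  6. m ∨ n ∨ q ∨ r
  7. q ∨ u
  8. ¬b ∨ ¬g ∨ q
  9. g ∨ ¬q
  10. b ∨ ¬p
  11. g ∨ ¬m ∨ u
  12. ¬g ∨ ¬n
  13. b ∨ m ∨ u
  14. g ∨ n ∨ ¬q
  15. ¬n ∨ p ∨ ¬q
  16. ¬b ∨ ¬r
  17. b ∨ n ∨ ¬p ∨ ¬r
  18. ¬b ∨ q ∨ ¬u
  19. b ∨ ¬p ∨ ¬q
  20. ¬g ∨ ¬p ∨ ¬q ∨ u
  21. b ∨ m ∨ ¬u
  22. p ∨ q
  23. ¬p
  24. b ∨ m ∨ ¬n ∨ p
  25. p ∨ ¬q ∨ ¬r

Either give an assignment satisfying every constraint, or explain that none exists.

u: True; m: True; b: False; g: True; n: False; r: False; q: True; p: False

Unit clause (¬p) forces p = False.
In (p ∨ q) only q is left, so q = True.
In (p ∨ ¬q ∨ ¬r) only ¬r is left, so r = False.
In (g ∨ ¬q) only g is left, so g = True.
In (¬g ∨ ¬n) only ¬n is left, so n = False.
Set u = True.
Set m = True.
Set b = False.
All clauses satisfied.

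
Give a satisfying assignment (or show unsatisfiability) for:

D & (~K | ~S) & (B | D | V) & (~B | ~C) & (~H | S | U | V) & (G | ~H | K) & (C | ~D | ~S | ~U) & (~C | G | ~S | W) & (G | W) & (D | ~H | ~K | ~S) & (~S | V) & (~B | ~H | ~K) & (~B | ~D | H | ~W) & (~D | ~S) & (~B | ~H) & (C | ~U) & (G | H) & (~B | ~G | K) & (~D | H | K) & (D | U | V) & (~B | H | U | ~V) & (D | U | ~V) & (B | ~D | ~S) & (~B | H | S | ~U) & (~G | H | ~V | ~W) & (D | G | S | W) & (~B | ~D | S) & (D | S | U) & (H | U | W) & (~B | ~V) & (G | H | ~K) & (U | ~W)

Unit clause (D) forces D = True.
In (~D | ~S) only ~S is left, so S = False.
In (~B | ~D | S) only ~B is left, so B = False.
Set G = True.
Set W = True.
  then (U | ~W) forces U = True.
  then (C | ~U) forces C = True.
Set V = False.
Set H = False.
  then (~D | H | K) forces K = True.
All clauses satisfied.

B=F; G=T; W=T; C=T; V=F; H=F; U=T; K=T; S=F; D=T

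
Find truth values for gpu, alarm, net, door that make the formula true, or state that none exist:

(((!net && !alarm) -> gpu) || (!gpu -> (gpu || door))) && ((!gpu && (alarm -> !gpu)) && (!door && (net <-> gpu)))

gpu = False, alarm = True, net = False, door = False

  ((!net && !alarm) -> gpu) || (!gpu -> (gpu || door)) = True
    (!net && !alarm) -> gpu = True
      !net && !alarm = False
        !net = True
        !alarm = False
    !gpu -> (gpu || door) = False
      !gpu = True
      gpu || door = False
  (!gpu && (alarm -> !gpu)) && (!door && (net <-> gpu)) = True
    !gpu && (alarm -> !gpu) = True
      !gpu = True
      alarm -> !gpu = True
        !gpu = True
    !door && (net <-> gpu) = True
      !door = True
      net <-> gpu = True
Both conjuncts True, so the formula holds.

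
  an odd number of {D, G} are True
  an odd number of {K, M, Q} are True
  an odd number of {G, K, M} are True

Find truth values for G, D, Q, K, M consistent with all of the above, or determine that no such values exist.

G = False, D = True, Q = False, K = True, M = False

{D, G}: 1 true → odd ✓
{K, M, Q}: 1 true → odd ✓
{G, K, M}: 1 true → odd ✓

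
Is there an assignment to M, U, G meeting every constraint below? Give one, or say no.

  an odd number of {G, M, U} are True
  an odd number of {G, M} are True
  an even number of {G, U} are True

M: True, U: False, G: False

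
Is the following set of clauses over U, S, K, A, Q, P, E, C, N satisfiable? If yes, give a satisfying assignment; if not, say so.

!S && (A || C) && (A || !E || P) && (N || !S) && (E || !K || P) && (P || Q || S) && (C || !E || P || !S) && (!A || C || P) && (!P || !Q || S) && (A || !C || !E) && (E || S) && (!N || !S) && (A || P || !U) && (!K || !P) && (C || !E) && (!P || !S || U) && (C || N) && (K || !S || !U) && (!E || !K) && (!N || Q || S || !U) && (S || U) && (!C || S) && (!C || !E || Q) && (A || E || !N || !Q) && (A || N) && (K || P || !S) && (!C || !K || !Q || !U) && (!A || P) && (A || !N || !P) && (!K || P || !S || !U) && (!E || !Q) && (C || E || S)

Case S = True:
  Clause (!S) is falsified — contradiction.
Case S = False:
  (E || S) forces E = True.
  (C || !E) forces C = True.
  Clause (!C || S) is falsified — contradiction.
Both cases fail, so the formula is unsatisfiable.

Unsatisfiable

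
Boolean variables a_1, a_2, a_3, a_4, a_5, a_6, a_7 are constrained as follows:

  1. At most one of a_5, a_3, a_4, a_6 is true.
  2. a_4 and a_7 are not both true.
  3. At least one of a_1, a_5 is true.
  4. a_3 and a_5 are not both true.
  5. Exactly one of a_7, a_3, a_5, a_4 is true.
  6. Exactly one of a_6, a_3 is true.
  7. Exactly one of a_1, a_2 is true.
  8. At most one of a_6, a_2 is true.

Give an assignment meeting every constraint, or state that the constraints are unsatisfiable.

a_1: True; a_2: False; a_3: True; a_4: False; a_5: False; a_6: False; a_7: False

  (1) {a_5, a_3, a_4, a_6}: 1 true — at most one ✓
  (2) a_4=F, a_7=F — not both ✓
  (3) {a_1, a_5}: 1 true — at least one ✓
  (4) a_3=T, a_5=F — not both ✓
  (5) {a_7, a_3, a_5, a_4}: 1 true — exactly one ✓
  (6) {a_6, a_3}: 1 true — exactly one ✓
  (7) {a_1, a_2}: 1 true — exactly one ✓
  (8) {a_6, a_2}: 0 true — at most one ✓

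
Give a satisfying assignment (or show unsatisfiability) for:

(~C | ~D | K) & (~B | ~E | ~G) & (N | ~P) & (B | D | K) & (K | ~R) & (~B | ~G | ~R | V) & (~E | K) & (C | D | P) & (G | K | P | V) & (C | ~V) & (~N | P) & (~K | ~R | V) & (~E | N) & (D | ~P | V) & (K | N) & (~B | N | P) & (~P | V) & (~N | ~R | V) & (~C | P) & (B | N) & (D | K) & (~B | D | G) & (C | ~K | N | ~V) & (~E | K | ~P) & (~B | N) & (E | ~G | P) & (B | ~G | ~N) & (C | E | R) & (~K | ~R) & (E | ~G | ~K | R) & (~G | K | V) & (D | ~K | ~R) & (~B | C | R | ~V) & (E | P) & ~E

D = False, N = True, C = True, K = True, P = True, E = False, B = False, R = False, V = True, G = False

Unit clause (~E) forces E = False.
In (E | P) only P is left, so P = True.
In (N | ~P) only N is left, so N = True.
In (~P | V) only V is left, so V = True.
In (C | ~V) only C is left, so C = True.
Set D = False.
  then (D | K) forces K = True.
  then (~K | ~R) forces R = False.
  then (E | ~G | ~K | R) forces G = False.
  then (~B | D | G) forces B = False.
All clauses satisfied.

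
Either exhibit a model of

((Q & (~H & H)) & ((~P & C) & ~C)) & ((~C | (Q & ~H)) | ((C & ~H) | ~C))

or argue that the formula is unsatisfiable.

No satisfying assignment exists.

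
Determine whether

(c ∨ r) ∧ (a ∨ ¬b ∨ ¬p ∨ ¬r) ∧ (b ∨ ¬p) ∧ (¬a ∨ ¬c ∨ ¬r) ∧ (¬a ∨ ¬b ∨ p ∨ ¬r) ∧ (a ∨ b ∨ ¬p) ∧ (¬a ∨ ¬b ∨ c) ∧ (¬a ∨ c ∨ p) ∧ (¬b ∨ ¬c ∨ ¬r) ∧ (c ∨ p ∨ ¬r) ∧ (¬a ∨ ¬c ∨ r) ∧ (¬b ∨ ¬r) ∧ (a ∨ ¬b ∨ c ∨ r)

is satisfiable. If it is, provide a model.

Set r = False.
  then (c ∨ r) forces c = True.
  then (¬a ∨ ¬c ∨ r) forces a = False.
Set b = False.
  then (b ∨ ¬p) forces p = False.
All clauses satisfied.

r = False, b = False, a = False, p = False, c = True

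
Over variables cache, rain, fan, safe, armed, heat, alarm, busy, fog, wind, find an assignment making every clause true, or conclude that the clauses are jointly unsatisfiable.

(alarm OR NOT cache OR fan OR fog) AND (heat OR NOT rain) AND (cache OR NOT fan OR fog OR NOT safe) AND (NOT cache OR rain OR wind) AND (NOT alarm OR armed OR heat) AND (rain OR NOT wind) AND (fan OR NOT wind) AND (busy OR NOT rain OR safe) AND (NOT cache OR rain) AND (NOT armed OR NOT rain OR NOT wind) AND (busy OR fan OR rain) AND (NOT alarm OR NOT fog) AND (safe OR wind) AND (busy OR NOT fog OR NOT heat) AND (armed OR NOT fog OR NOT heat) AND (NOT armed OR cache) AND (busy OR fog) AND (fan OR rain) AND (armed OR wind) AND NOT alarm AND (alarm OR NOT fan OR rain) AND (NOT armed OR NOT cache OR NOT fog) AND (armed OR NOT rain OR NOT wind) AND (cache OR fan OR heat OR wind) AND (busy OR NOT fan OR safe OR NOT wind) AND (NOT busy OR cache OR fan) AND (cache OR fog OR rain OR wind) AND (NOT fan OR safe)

cache = True; rain = True; fan = True; safe = True; armed = True; heat = True; alarm = False; busy = True; fog = False; wind = False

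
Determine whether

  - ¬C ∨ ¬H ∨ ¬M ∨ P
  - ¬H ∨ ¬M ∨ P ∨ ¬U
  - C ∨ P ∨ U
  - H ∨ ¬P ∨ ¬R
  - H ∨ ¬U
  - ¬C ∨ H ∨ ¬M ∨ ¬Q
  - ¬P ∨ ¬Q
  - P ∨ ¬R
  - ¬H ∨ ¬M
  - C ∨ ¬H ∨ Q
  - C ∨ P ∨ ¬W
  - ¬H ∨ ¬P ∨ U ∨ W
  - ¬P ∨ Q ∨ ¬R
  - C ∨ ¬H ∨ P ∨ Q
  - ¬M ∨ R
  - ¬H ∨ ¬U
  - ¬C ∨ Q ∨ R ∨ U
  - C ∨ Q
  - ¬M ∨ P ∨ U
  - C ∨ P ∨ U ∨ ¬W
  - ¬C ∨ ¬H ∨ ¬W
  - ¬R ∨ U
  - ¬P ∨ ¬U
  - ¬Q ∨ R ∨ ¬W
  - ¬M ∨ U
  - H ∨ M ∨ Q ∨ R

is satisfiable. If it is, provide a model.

M = False, C = True, R = False, W = False, H = True, U = False, Q = True, P = False

Try M = True:
  (¬H ∨ ¬M) forces H = False.
  (H ∨ ¬U) forces U = False.
  clause (¬M ∨ U) is falsified — backtrack.
So M = False.
Set C = True.
Try R = True:
  (P ∨ ¬R) forces P = True.
  (H ∨ ¬P ∨ ¬R) forces H = True.
  (¬P ∨ ¬Q) forces Q = False.
  clause (¬P ∨ Q ∨ ¬R) is falsified — backtrack.
So R = False.
Set W = False.
Set H = True.
  then (¬H ∨ ¬U) forces U = False.
  then (¬C ∨ Q ∨ R ∨ U) forces Q = True.
  then (¬P ∨ ¬Q) forces P = False.
All clauses satisfied.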